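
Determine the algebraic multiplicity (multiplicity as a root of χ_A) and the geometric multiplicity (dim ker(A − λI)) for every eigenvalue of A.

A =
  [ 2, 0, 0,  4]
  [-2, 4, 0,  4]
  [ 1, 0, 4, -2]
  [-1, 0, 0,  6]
λ = 4: alg = 4, geom = 3

Step 1 — factor the characteristic polynomial to read off the algebraic multiplicities:
  χ_A(x) = (x - 4)^4

Step 2 — compute geometric multiplicities via the rank-nullity identity g(λ) = n − rank(A − λI):
  rank(A − (4)·I) = 1, so dim ker(A − (4)·I) = n − 1 = 3

Summary:
  λ = 4: algebraic multiplicity = 4, geometric multiplicity = 3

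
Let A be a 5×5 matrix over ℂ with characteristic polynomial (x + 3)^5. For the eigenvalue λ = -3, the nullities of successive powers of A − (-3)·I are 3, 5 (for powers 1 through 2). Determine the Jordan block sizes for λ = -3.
Block sizes for λ = -3: [2, 2, 1]

From the dimensions of kernels of powers, the number of Jordan blocks of size at least j is d_j − d_{j−1} where d_j = dim ker(N^j) (with d_0 = 0). Computing the differences gives [3, 2].
The number of blocks of size exactly k is (#blocks of size ≥ k) − (#blocks of size ≥ k + 1), so the partition is: 1 block(s) of size 1, 2 block(s) of size 2.
In nonincreasing order the block sizes are [2, 2, 1].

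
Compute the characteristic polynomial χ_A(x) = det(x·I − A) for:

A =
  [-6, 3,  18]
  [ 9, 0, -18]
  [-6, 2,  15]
x^3 - 9*x^2 + 27*x - 27

Expanding det(x·I − A) (e.g. by cofactor expansion or by noting that A is similar to its Jordan form J, which has the same characteristic polynomial as A) gives
  χ_A(x) = x^3 - 9*x^2 + 27*x - 27
which factors as (x - 3)^3. The eigenvalues (with algebraic multiplicities) are λ = 3 with multiplicity 3.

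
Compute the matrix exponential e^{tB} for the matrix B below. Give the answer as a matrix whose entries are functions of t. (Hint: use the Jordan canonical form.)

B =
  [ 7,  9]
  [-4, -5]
e^{tB} =
  [6*t*exp(t) + exp(t), 9*t*exp(t)]
  [-4*t*exp(t), -6*t*exp(t) + exp(t)]

Strategy: write B = P · J · P⁻¹ where J is a Jordan canonical form, so e^{tB} = P · e^{tJ} · P⁻¹, and e^{tJ} can be computed block-by-block.

B has Jordan form
J =
  [1, 1]
  [0, 1]
(up to reordering of blocks).

Per-block formulas:
  For a 2×2 Jordan block J_2(1): exp(t · J_2(1)) = e^(1t)·(I + t·N), where N is the 2×2 nilpotent shift.

After assembling e^{tJ} and conjugating by P, we get:

e^{tB} =
  [6*t*exp(t) + exp(t), 9*t*exp(t)]
  [-4*t*exp(t), -6*t*exp(t) + exp(t)]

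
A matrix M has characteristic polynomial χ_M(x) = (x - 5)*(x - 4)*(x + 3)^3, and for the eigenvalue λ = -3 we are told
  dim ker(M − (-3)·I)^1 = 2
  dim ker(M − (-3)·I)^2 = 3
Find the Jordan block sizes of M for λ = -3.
Block sizes for λ = -3: [2, 1]

From the dimensions of kernels of powers, the number of Jordan blocks of size at least j is d_j − d_{j−1} where d_j = dim ker(N^j) (with d_0 = 0). Computing the differences gives [2, 1].
The number of blocks of size exactly k is (#blocks of size ≥ k) − (#blocks of size ≥ k + 1), so the partition is: 1 block(s) of size 1, 1 block(s) of size 2.
In nonincreasing order the block sizes are [2, 1].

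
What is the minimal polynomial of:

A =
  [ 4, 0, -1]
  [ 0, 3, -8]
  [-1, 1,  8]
x^3 - 15*x^2 + 75*x - 125

The characteristic polynomial is χ_A(x) = (x - 5)^3, so the eigenvalues are known. The minimal polynomial is
  m_A(x) = Π_λ (x − λ)^{k_λ}
where k_λ is the size of the *largest* Jordan block for λ (equivalently, the smallest k with (A − λI)^k v = 0 for every generalised eigenvector v of λ).

  λ = 5: largest Jordan block has size 3, contributing (x − 5)^3

So m_A(x) = (x - 5)^3 = x^3 - 15*x^2 + 75*x - 125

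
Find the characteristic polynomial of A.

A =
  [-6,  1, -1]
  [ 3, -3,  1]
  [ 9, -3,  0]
x^3 + 9*x^2 + 27*x + 27

Expanding det(x·I − A) (e.g. by cofactor expansion or by noting that A is similar to its Jordan form J, which has the same characteristic polynomial as A) gives
  χ_A(x) = x^3 + 9*x^2 + 27*x + 27
which factors as (x + 3)^3. The eigenvalues (with algebraic multiplicities) are λ = -3 with multiplicity 3.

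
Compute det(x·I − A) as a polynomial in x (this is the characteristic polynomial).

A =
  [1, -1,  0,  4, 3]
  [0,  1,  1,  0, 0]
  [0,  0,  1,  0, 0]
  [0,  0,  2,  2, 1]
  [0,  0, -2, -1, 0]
x^5 - 5*x^4 + 10*x^3 - 10*x^2 + 5*x - 1

Expanding det(x·I − A) (e.g. by cofactor expansion or by noting that A is similar to its Jordan form J, which has the same characteristic polynomial as A) gives
  χ_A(x) = x^5 - 5*x^4 + 10*x^3 - 10*x^2 + 5*x - 1
which factors as (x - 1)^5. The eigenvalues (with algebraic multiplicities) are λ = 1 with multiplicity 5.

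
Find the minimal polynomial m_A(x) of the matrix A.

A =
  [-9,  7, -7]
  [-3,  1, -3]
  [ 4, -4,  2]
x^2 + 4*x + 4

The characteristic polynomial is χ_A(x) = (x + 2)^3, so the eigenvalues are known. The minimal polynomial is
  m_A(x) = Π_λ (x − λ)^{k_λ}
where k_λ is the size of the *largest* Jordan block for λ (equivalently, the smallest k with (A − λI)^k v = 0 for every generalised eigenvector v of λ).

  λ = -2: largest Jordan block has size 2, contributing (x + 2)^2

So m_A(x) = (x + 2)^2 = x^2 + 4*x + 4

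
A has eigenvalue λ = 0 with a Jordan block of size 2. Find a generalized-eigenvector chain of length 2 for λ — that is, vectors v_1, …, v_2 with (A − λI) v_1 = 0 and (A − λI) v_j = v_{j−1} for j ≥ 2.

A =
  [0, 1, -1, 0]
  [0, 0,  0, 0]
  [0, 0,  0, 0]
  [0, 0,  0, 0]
A Jordan chain for λ = 0 of length 2:
v_1 = (1, 0, 0, 0)ᵀ
v_2 = (0, 1, 0, 0)ᵀ

Let N = A − (0)·I. We want v_2 with N^2 v_2 = 0 but N^1 v_2 ≠ 0; then v_{j-1} := N · v_j for j = 2, …, 2.

Pick v_2 = (0, 1, 0, 0)ᵀ.
Then v_1 = N · v_2 = (1, 0, 0, 0)ᵀ.

Sanity check: (A − (0)·I) v_1 = (0, 0, 0, 0)ᵀ = 0. ✓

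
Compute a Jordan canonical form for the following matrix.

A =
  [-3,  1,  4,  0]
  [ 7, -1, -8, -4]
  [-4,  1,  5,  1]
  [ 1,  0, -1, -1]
J_2(0) ⊕ J_2(0)

The characteristic polynomial is
  det(x·I − A) = x^4

Eigenvalues and multiplicities (the geometric multiplicity of λ is n − rank(A − λI), which equals the number of Jordan blocks for λ):
  λ = 0: algebraic multiplicity = 4, geometric multiplicity = 2

Determining the block sizes for each eigenvalue:
  λ = 0: with am = 4 and gm = 2, the partition is not yet determined (e.g. several partitions of 4 into 2 parts exist). Let N = A − (0)·I. Computing rank(N^1) = 2, rank(N^2) = 0; the number of blocks of size ≥ j is rank(N^{j−1}) − rank(N^j), giving [2, 2]. So we have 2 block(s) of size 2 → block sizes [2, 2]

Assembling the blocks gives a Jordan form
J =
  [0, 1, 0, 0]
  [0, 0, 0, 0]
  [0, 0, 0, 1]
  [0, 0, 0, 0]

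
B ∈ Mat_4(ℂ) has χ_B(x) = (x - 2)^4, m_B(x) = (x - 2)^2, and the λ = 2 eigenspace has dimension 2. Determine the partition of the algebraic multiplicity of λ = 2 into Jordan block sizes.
Block sizes for λ = 2: [2, 2]

Step 1 — from the characteristic polynomial, algebraic multiplicity of λ = 2 is 4. From dim ker(B − (2)·I) = 2, there are exactly 2 Jordan blocks for λ = 2.
Step 2 — from the minimal polynomial, the factor (x − 2)^2 tells us the largest block for λ = 2 has size 2.
Step 3 — with total size 4, 2 blocks, and largest block 2, the block sizes (in nonincreasing order) are [2, 2].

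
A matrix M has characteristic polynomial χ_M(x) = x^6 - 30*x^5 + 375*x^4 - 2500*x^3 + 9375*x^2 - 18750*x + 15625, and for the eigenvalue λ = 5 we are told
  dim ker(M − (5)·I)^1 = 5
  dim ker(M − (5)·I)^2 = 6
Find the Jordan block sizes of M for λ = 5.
Block sizes for λ = 5: [2, 1, 1, 1, 1]

From the dimensions of kernels of powers, the number of Jordan blocks of size at least j is d_j − d_{j−1} where d_j = dim ker(N^j) (with d_0 = 0). Computing the differences gives [5, 1].
The number of blocks of size exactly k is (#blocks of size ≥ k) − (#blocks of size ≥ k + 1), so the partition is: 4 block(s) of size 1, 1 block(s) of size 2.
In nonincreasing order the block sizes are [2, 1, 1, 1, 1].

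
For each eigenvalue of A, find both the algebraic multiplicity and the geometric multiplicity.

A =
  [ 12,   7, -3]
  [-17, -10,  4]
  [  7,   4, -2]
λ = 0: alg = 3, geom = 1

Step 1 — factor the characteristic polynomial to read off the algebraic multiplicities:
  χ_A(x) = x^3

Step 2 — compute geometric multiplicities via the rank-nullity identity g(λ) = n − rank(A − λI):
  rank(A − (0)·I) = 2, so dim ker(A − (0)·I) = n − 2 = 1

Summary:
  λ = 0: algebraic multiplicity = 3, geometric multiplicity = 1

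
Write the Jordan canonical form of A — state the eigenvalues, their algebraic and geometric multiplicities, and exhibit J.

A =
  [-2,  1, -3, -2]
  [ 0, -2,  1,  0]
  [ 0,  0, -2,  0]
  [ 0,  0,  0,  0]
J_3(-2) ⊕ J_1(0)

The characteristic polynomial is
  det(x·I − A) = x^4 + 6*x^3 + 12*x^2 + 8*x = x*(x + 2)^3

Eigenvalues and multiplicities (the geometric multiplicity of λ is n − rank(A − λI), which equals the number of Jordan blocks for λ):
  λ = -2: algebraic multiplicity = 3, geometric multiplicity = 1
  λ = 0: algebraic multiplicity = 1, geometric multiplicity = 1

Determining the block sizes for each eigenvalue:
  λ = -2: one block (gm = 1), so the single block has size am = 3 → block sizes [3]
  λ = 0: one block (gm = 1), so the single block has size am = 1 → block sizes [1]

Assembling the blocks gives a Jordan form
J =
  [-2,  1,  0, 0]
  [ 0, -2,  1, 0]
  [ 0,  0, -2, 0]
  [ 0,  0,  0, 0]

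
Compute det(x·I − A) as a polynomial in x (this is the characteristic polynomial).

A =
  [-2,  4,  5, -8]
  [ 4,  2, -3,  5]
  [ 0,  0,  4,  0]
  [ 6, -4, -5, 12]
x^4 - 16*x^3 + 96*x^2 - 256*x + 256

Expanding det(x·I − A) (e.g. by cofactor expansion or by noting that A is similar to its Jordan form J, which has the same characteristic polynomial as A) gives
  χ_A(x) = x^4 - 16*x^3 + 96*x^2 - 256*x + 256
which factors as (x - 4)^4. The eigenvalues (with algebraic multiplicities) are λ = 4 with multiplicity 4.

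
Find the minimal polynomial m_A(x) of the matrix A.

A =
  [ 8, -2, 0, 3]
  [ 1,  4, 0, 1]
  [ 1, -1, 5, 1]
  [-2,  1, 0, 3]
x^3 - 15*x^2 + 75*x - 125

The characteristic polynomial is χ_A(x) = (x - 5)^4, so the eigenvalues are known. The minimal polynomial is
  m_A(x) = Π_λ (x − λ)^{k_λ}
where k_λ is the size of the *largest* Jordan block for λ (equivalently, the smallest k with (A − λI)^k v = 0 for every generalised eigenvector v of λ).

  λ = 5: largest Jordan block has size 3, contributing (x − 5)^3

So m_A(x) = (x - 5)^3 = x^3 - 15*x^2 + 75*x - 125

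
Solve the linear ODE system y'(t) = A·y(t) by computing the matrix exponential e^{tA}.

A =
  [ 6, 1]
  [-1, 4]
e^{tA} =
  [t*exp(5*t) + exp(5*t), t*exp(5*t)]
  [-t*exp(5*t), -t*exp(5*t) + exp(5*t)]

Strategy: write A = P · J · P⁻¹ where J is a Jordan canonical form, so e^{tA} = P · e^{tJ} · P⁻¹, and e^{tJ} can be computed block-by-block.

A has Jordan form
J =
  [5, 1]
  [0, 5]
(up to reordering of blocks).

Per-block formulas:
  For a 2×2 Jordan block J_2(5): exp(t · J_2(5)) = e^(5t)·(I + t·N), where N is the 2×2 nilpotent shift.

After assembling e^{tJ} and conjugating by P, we get:

e^{tA} =
  [t*exp(5*t) + exp(5*t), t*exp(5*t)]
  [-t*exp(5*t), -t*exp(5*t) + exp(5*t)]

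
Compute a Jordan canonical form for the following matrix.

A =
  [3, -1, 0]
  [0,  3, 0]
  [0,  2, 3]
J_2(3) ⊕ J_1(3)

The characteristic polynomial is
  det(x·I − A) = x^3 - 9*x^2 + 27*x - 27 = (x - 3)^3

Eigenvalues and multiplicities (the geometric multiplicity of λ is n − rank(A − λI), which equals the number of Jordan blocks for λ):
  λ = 3: algebraic multiplicity = 3, geometric multiplicity = 2

Determining the block sizes for each eigenvalue:
  λ = 3: 2 blocks summing to 3 forces exactly one block of size 2 and the rest size 1 → block sizes [2, 1]

Assembling the blocks gives a Jordan form
J =
  [3, 1, 0]
  [0, 3, 0]
  [0, 0, 3]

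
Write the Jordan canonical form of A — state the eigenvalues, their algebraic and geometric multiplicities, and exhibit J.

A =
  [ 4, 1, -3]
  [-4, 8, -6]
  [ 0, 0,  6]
J_2(6) ⊕ J_1(6)

The characteristic polynomial is
  det(x·I − A) = x^3 - 18*x^2 + 108*x - 216 = (x - 6)^3

Eigenvalues and multiplicities (the geometric multiplicity of λ is n − rank(A − λI), which equals the number of Jordan blocks for λ):
  λ = 6: algebraic multiplicity = 3, geometric multiplicity = 2

Determining the block sizes for each eigenvalue:
  λ = 6: 2 blocks summing to 3 forces exactly one block of size 2 and the rest size 1 → block sizes [2, 1]

Assembling the blocks gives a Jordan form
J =
  [6, 1, 0]
  [0, 6, 0]
  [0, 0, 6]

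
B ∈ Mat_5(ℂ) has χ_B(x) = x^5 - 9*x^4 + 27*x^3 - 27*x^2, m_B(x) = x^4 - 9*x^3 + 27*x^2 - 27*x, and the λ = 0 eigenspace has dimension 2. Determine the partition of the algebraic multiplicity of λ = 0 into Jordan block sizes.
Block sizes for λ = 0: [1, 1]

Step 1 — from the characteristic polynomial, algebraic multiplicity of λ = 0 is 2. From dim ker(B − (0)·I) = 2, there are exactly 2 Jordan blocks for λ = 0.
Step 2 — from the minimal polynomial, the factor (x − 0) tells us the largest block for λ = 0 has size 1.
Step 3 — with total size 2, 2 blocks, and largest block 1, the block sizes (in nonincreasing order) are [1, 1].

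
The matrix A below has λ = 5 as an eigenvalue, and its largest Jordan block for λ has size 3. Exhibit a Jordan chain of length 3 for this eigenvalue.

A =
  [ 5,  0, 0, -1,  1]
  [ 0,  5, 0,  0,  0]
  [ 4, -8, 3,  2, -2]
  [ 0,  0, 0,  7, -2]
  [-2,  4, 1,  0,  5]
A Jordan chain for λ = 5 of length 3:
v_1 = (-2, 0, -4, 4, 4)ᵀ
v_2 = (0, 0, 4, 0, -2)ᵀ
v_3 = (1, 0, 0, 0, 0)ᵀ

Let N = A − (5)·I. We want v_3 with N^3 v_3 = 0 but N^2 v_3 ≠ 0; then v_{j-1} := N · v_j for j = 3, …, 2.

Pick v_3 = (1, 0, 0, 0, 0)ᵀ.
Then v_2 = N · v_3 = (0, 0, 4, 0, -2)ᵀ.
Then v_1 = N · v_2 = (-2, 0, -4, 4, 4)ᵀ.

Sanity check: (A − (5)·I) v_1 = (0, 0, 0, 0, 0)ᵀ = 0. ✓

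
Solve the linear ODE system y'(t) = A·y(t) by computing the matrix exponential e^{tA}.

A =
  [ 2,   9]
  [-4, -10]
e^{tA} =
  [6*t*exp(-4*t) + exp(-4*t), 9*t*exp(-4*t)]
  [-4*t*exp(-4*t), -6*t*exp(-4*t) + exp(-4*t)]

Strategy: write A = P · J · P⁻¹ where J is a Jordan canonical form, so e^{tA} = P · e^{tJ} · P⁻¹, and e^{tJ} can be computed block-by-block.

A has Jordan form
J =
  [-4,  1]
  [ 0, -4]
(up to reordering of blocks).

Per-block formulas:
  For a 2×2 Jordan block J_2(-4): exp(t · J_2(-4)) = e^(-4t)·(I + t·N), where N is the 2×2 nilpotent shift.

After assembling e^{tJ} and conjugating by P, we get:

e^{tA} =
  [6*t*exp(-4*t) + exp(-4*t), 9*t*exp(-4*t)]
  [-4*t*exp(-4*t), -6*t*exp(-4*t) + exp(-4*t)]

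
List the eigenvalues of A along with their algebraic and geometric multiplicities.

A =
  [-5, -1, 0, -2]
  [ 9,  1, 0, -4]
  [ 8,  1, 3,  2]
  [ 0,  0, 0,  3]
λ = -2: alg = 2, geom = 1; λ = 3: alg = 2, geom = 2

Step 1 — factor the characteristic polynomial to read off the algebraic multiplicities:
  χ_A(x) = (x - 3)^2*(x + 2)^2

Step 2 — compute geometric multiplicities via the rank-nullity identity g(λ) = n − rank(A − λI):
  rank(A − (-2)·I) = 3, so dim ker(A − (-2)·I) = n − 3 = 1
  rank(A − (3)·I) = 2, so dim ker(A − (3)·I) = n − 2 = 2

Summary:
  λ = -2: algebraic multiplicity = 2, geometric multiplicity = 1
  λ = 3: algebraic multiplicity = 2, geometric multiplicity = 2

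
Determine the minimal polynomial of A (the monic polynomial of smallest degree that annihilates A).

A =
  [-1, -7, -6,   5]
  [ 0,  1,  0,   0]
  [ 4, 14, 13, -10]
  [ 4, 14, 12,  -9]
x^2 - 2*x + 1

The characteristic polynomial is χ_A(x) = (x - 1)^4, so the eigenvalues are known. The minimal polynomial is
  m_A(x) = Π_λ (x − λ)^{k_λ}
where k_λ is the size of the *largest* Jordan block for λ (equivalently, the smallest k with (A − λI)^k v = 0 for every generalised eigenvector v of λ).

  λ = 1: largest Jordan block has size 2, contributing (x − 1)^2

So m_A(x) = (x - 1)^2 = x^2 - 2*x + 1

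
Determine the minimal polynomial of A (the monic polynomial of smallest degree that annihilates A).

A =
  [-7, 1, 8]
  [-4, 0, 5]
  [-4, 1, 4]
x^3 + 3*x^2 + 3*x + 1

The characteristic polynomial is χ_A(x) = (x + 1)^3, so the eigenvalues are known. The minimal polynomial is
  m_A(x) = Π_λ (x − λ)^{k_λ}
where k_λ is the size of the *largest* Jordan block for λ (equivalently, the smallest k with (A − λI)^k v = 0 for every generalised eigenvector v of λ).

  λ = -1: largest Jordan block has size 3, contributing (x + 1)^3

So m_A(x) = (x + 1)^3 = x^3 + 3*x^2 + 3*x + 1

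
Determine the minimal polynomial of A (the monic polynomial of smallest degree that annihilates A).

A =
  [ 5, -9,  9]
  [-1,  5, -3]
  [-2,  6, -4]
x^2 - 4*x + 4

The characteristic polynomial is χ_A(x) = (x - 2)^3, so the eigenvalues are known. The minimal polynomial is
  m_A(x) = Π_λ (x − λ)^{k_λ}
where k_λ is the size of the *largest* Jordan block for λ (equivalently, the smallest k with (A − λI)^k v = 0 for every generalised eigenvector v of λ).

  λ = 2: largest Jordan block has size 2, contributing (x − 2)^2

So m_A(x) = (x - 2)^2 = x^2 - 4*x + 4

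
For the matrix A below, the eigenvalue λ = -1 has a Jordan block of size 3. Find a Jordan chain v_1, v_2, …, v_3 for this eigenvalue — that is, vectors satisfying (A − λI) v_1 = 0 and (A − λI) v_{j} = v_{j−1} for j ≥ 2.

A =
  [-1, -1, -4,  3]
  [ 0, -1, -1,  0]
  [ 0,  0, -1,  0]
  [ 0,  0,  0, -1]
A Jordan chain for λ = -1 of length 3:
v_1 = (1, 0, 0, 0)ᵀ
v_2 = (-4, -1, 0, 0)ᵀ
v_3 = (0, 0, 1, 0)ᵀ

Let N = A − (-1)·I. We want v_3 with N^3 v_3 = 0 but N^2 v_3 ≠ 0; then v_{j-1} := N · v_j for j = 3, …, 2.

Pick v_3 = (0, 0, 1, 0)ᵀ.
Then v_2 = N · v_3 = (-4, -1, 0, 0)ᵀ.
Then v_1 = N · v_2 = (1, 0, 0, 0)ᵀ.

Sanity check: (A − (-1)·I) v_1 = (0, 0, 0, 0)ᵀ = 0. ✓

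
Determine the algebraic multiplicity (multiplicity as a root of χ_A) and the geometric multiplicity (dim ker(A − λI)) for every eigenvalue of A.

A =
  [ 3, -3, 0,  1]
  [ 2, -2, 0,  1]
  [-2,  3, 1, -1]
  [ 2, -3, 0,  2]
λ = 1: alg = 4, geom = 3

Step 1 — factor the characteristic polynomial to read off the algebraic multiplicities:
  χ_A(x) = (x - 1)^4

Step 2 — compute geometric multiplicities via the rank-nullity identity g(λ) = n − rank(A − λI):
  rank(A − (1)·I) = 1, so dim ker(A − (1)·I) = n − 1 = 3

Summary:
  λ = 1: algebraic multiplicity = 4, geometric multiplicity = 3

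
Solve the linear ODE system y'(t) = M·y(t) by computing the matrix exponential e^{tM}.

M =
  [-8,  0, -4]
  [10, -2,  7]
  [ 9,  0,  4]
e^{tM} =
  [-6*t*exp(-2*t) + exp(-2*t), 0, -4*t*exp(-2*t)]
  [3*t^2*exp(-2*t)/2 + 10*t*exp(-2*t), exp(-2*t), t^2*exp(-2*t) + 7*t*exp(-2*t)]
  [9*t*exp(-2*t), 0, 6*t*exp(-2*t) + exp(-2*t)]

Strategy: write M = P · J · P⁻¹ where J is a Jordan canonical form, so e^{tM} = P · e^{tJ} · P⁻¹, and e^{tJ} can be computed block-by-block.

M has Jordan form
J =
  [-2,  1,  0]
  [ 0, -2,  1]
  [ 0,  0, -2]
(up to reordering of blocks).

Per-block formulas:
  For a 3×3 Jordan block J_3(-2): exp(t · J_3(-2)) = e^(-2t)·(I + t·N + (t^2/2)·N^2), where N is the 3×3 nilpotent shift.

After assembling e^{tJ} and conjugating by P, we get:

e^{tM} =
  [-6*t*exp(-2*t) + exp(-2*t), 0, -4*t*exp(-2*t)]
  [3*t^2*exp(-2*t)/2 + 10*t*exp(-2*t), exp(-2*t), t^2*exp(-2*t) + 7*t*exp(-2*t)]
  [9*t*exp(-2*t), 0, 6*t*exp(-2*t) + exp(-2*t)]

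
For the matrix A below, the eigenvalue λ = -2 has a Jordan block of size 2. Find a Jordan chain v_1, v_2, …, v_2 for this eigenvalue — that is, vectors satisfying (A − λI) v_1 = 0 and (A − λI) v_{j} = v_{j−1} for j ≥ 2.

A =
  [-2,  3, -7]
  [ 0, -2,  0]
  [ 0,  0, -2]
A Jordan chain for λ = -2 of length 2:
v_1 = (3, 0, 0)ᵀ
v_2 = (0, 1, 0)ᵀ

Let N = A − (-2)·I. We want v_2 with N^2 v_2 = 0 but N^1 v_2 ≠ 0; then v_{j-1} := N · v_j for j = 2, …, 2.

Pick v_2 = (0, 1, 0)ᵀ.
Then v_1 = N · v_2 = (3, 0, 0)ᵀ.

Sanity check: (A − (-2)·I) v_1 = (0, 0, 0)ᵀ = 0. ✓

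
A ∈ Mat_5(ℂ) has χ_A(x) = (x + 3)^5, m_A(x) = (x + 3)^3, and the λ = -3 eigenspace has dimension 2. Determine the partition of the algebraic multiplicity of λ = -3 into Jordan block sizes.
Block sizes for λ = -3: [3, 2]

Step 1 — from the characteristic polynomial, algebraic multiplicity of λ = -3 is 5. From dim ker(A − (-3)·I) = 2, there are exactly 2 Jordan blocks for λ = -3.
Step 2 — from the minimal polynomial, the factor (x + 3)^3 tells us the largest block for λ = -3 has size 3.
Step 3 — with total size 5, 2 blocks, and largest block 3, the block sizes (in nonincreasing order) are [3, 2].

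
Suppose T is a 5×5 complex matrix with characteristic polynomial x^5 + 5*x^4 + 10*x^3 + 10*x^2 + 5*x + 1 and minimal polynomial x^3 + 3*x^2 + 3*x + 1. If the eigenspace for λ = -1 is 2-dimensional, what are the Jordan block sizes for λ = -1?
Block sizes for λ = -1: [3, 2]

Step 1 — from the characteristic polynomial, algebraic multiplicity of λ = -1 is 5. From dim ker(T − (-1)·I) = 2, there are exactly 2 Jordan blocks for λ = -1.
Step 2 — from the minimal polynomial, the factor (x + 1)^3 tells us the largest block for λ = -1 has size 3.
Step 3 — with total size 5, 2 blocks, and largest block 3, the block sizes (in nonincreasing order) are [3, 2].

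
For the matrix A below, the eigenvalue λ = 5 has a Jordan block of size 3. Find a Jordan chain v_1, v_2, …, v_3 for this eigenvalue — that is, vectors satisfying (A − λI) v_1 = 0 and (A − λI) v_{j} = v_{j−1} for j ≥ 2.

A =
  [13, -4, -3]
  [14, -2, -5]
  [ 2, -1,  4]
A Jordan chain for λ = 5 of length 3:
v_1 = (2, 4, 0)ᵀ
v_2 = (8, 14, 2)ᵀ
v_3 = (1, 0, 0)ᵀ

Let N = A − (5)·I. We want v_3 with N^3 v_3 = 0 but N^2 v_3 ≠ 0; then v_{j-1} := N · v_j for j = 3, …, 2.

Pick v_3 = (1, 0, 0)ᵀ.
Then v_2 = N · v_3 = (8, 14, 2)ᵀ.
Then v_1 = N · v_2 = (2, 4, 0)ᵀ.

Sanity check: (A − (5)·I) v_1 = (0, 0, 0)ᵀ = 0. ✓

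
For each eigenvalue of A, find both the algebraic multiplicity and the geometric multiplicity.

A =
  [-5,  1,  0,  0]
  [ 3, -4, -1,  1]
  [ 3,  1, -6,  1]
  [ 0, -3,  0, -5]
λ = -5: alg = 4, geom = 2

Step 1 — factor the characteristic polynomial to read off the algebraic multiplicities:
  χ_A(x) = (x + 5)^4

Step 2 — compute geometric multiplicities via the rank-nullity identity g(λ) = n − rank(A − λI):
  rank(A − (-5)·I) = 2, so dim ker(A − (-5)·I) = n − 2 = 2

Summary:
  λ = -5: algebraic multiplicity = 4, geometric multiplicity = 2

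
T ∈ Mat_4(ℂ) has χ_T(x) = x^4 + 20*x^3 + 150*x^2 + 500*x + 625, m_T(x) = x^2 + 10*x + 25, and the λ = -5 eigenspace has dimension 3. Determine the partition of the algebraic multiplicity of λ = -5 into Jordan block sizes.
Block sizes for λ = -5: [2, 1, 1]

Step 1 — from the characteristic polynomial, algebraic multiplicity of λ = -5 is 4. From dim ker(T − (-5)·I) = 3, there are exactly 3 Jordan blocks for λ = -5.
Step 2 — from the minimal polynomial, the factor (x + 5)^2 tells us the largest block for λ = -5 has size 2.
Step 3 — with total size 4, 3 blocks, and largest block 2, the block sizes (in nonincreasing order) are [2, 1, 1].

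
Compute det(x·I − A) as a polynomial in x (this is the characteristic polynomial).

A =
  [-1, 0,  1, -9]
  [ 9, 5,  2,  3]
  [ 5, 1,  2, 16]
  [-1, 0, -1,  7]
x^4 - 13*x^3 + 45*x^2 + 25*x - 250

Expanding det(x·I − A) (e.g. by cofactor expansion or by noting that A is similar to its Jordan form J, which has the same characteristic polynomial as A) gives
  χ_A(x) = x^4 - 13*x^3 + 45*x^2 + 25*x - 250
which factors as (x - 5)^3*(x + 2). The eigenvalues (with algebraic multiplicities) are λ = -2 with multiplicity 1, λ = 5 with multiplicity 3.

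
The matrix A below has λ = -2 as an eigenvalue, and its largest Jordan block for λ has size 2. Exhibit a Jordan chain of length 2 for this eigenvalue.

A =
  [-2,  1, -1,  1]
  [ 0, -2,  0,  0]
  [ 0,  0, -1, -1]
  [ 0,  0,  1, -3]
A Jordan chain for λ = -2 of length 2:
v_1 = (1, 0, 0, 0)ᵀ
v_2 = (0, 1, 0, 0)ᵀ

Let N = A − (-2)·I. We want v_2 with N^2 v_2 = 0 but N^1 v_2 ≠ 0; then v_{j-1} := N · v_j for j = 2, …, 2.

Pick v_2 = (0, 1, 0, 0)ᵀ.
Then v_1 = N · v_2 = (1, 0, 0, 0)ᵀ.

Sanity check: (A − (-2)·I) v_1 = (0, 0, 0, 0)ᵀ = 0. ✓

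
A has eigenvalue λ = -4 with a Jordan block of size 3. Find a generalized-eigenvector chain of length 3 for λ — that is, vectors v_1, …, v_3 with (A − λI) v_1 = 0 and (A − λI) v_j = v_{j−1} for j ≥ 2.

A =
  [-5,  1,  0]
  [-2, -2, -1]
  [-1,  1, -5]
A Jordan chain for λ = -4 of length 3:
v_1 = (-1, -1, 0)ᵀ
v_2 = (-1, -2, -1)ᵀ
v_3 = (1, 0, 0)ᵀ

Let N = A − (-4)·I. We want v_3 with N^3 v_3 = 0 but N^2 v_3 ≠ 0; then v_{j-1} := N · v_j for j = 3, …, 2.

Pick v_3 = (1, 0, 0)ᵀ.
Then v_2 = N · v_3 = (-1, -2, -1)ᵀ.
Then v_1 = N · v_2 = (-1, -1, 0)ᵀ.

Sanity check: (A − (-4)·I) v_1 = (0, 0, 0)ᵀ = 0. ✓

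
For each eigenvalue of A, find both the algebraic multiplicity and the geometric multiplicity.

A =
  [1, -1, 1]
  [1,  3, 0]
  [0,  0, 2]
λ = 2: alg = 3, geom = 1

Step 1 — factor the characteristic polynomial to read off the algebraic multiplicities:
  χ_A(x) = (x - 2)^3

Step 2 — compute geometric multiplicities via the rank-nullity identity g(λ) = n − rank(A − λI):
  rank(A − (2)·I) = 2, so dim ker(A − (2)·I) = n − 2 = 1

Summary:
  λ = 2: algebraic multiplicity = 3, geometric multiplicity = 1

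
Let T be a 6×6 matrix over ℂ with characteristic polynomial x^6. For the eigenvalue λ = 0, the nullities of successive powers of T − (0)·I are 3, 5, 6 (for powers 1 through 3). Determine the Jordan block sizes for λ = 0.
Block sizes for λ = 0: [3, 2, 1]

From the dimensions of kernels of powers, the number of Jordan blocks of size at least j is d_j − d_{j−1} where d_j = dim ker(N^j) (with d_0 = 0). Computing the differences gives [3, 2, 1].
The number of blocks of size exactly k is (#blocks of size ≥ k) − (#blocks of size ≥ k + 1), so the partition is: 1 block(s) of size 1, 1 block(s) of size 2, 1 block(s) of size 3.
In nonincreasing order the block sizes are [3, 2, 1].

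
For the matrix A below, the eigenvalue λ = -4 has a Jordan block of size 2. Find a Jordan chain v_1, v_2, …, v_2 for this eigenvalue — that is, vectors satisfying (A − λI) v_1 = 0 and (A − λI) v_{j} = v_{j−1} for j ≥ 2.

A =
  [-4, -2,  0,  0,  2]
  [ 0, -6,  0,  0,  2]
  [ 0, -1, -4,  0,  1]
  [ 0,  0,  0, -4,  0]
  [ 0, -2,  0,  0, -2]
A Jordan chain for λ = -4 of length 2:
v_1 = (-2, -2, -1, 0, -2)ᵀ
v_2 = (0, 1, 0, 0, 0)ᵀ

Let N = A − (-4)·I. We want v_2 with N^2 v_2 = 0 but N^1 v_2 ≠ 0; then v_{j-1} := N · v_j for j = 2, …, 2.

Pick v_2 = (0, 1, 0, 0, 0)ᵀ.
Then v_1 = N · v_2 = (-2, -2, -1, 0, -2)ᵀ.

Sanity check: (A − (-4)·I) v_1 = (0, 0, 0, 0, 0)ᵀ = 0. ✓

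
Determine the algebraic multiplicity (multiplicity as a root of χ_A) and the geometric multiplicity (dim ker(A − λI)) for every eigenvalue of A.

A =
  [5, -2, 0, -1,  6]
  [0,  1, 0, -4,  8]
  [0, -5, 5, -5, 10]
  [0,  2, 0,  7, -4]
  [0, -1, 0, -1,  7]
λ = 5: alg = 5, geom = 3

Step 1 — factor the characteristic polynomial to read off the algebraic multiplicities:
  χ_A(x) = (x - 5)^5

Step 2 — compute geometric multiplicities via the rank-nullity identity g(λ) = n − rank(A − λI):
  rank(A − (5)·I) = 2, so dim ker(A − (5)·I) = n − 2 = 3

Summary:
  λ = 5: algebraic multiplicity = 5, geometric multiplicity = 3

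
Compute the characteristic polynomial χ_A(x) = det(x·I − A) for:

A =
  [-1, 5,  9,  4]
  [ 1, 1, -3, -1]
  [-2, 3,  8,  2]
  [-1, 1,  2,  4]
x^4 - 12*x^3 + 54*x^2 - 108*x + 81

Expanding det(x·I − A) (e.g. by cofactor expansion or by noting that A is similar to its Jordan form J, which has the same characteristic polynomial as A) gives
  χ_A(x) = x^4 - 12*x^3 + 54*x^2 - 108*x + 81
which factors as (x - 3)^4. The eigenvalues (with algebraic multiplicities) are λ = 3 with multiplicity 4.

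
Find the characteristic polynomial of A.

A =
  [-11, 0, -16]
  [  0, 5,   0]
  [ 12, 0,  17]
x^3 - 11*x^2 + 35*x - 25

Expanding det(x·I − A) (e.g. by cofactor expansion or by noting that A is similar to its Jordan form J, which has the same characteristic polynomial as A) gives
  χ_A(x) = x^3 - 11*x^2 + 35*x - 25
which factors as (x - 5)^2*(x - 1). The eigenvalues (with algebraic multiplicities) are λ = 1 with multiplicity 1, λ = 5 with multiplicity 2.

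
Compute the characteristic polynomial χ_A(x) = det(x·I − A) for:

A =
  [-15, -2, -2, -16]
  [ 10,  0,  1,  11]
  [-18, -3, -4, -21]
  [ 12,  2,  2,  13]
x^4 + 6*x^3 + 12*x^2 + 10*x + 3

Expanding det(x·I − A) (e.g. by cofactor expansion or by noting that A is similar to its Jordan form J, which has the same characteristic polynomial as A) gives
  χ_A(x) = x^4 + 6*x^3 + 12*x^2 + 10*x + 3
which factors as (x + 1)^3*(x + 3). The eigenvalues (with algebraic multiplicities) are λ = -3 with multiplicity 1, λ = -1 with multiplicity 3.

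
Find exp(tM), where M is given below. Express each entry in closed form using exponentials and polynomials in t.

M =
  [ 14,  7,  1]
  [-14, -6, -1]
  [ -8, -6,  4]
e^{tM} =
  [-3*t^2*exp(4*t) + 10*t*exp(4*t) + exp(4*t), -3*t^2*exp(4*t) + 7*t*exp(4*t), 3*t^2*exp(4*t)/2 + t*exp(4*t)]
  [4*t^2*exp(4*t) - 14*t*exp(4*t), 4*t^2*exp(4*t) - 10*t*exp(4*t) + exp(4*t), -2*t^2*exp(4*t) - t*exp(4*t)]
  [2*t^2*exp(4*t) - 8*t*exp(4*t), 2*t^2*exp(4*t) - 6*t*exp(4*t), -t^2*exp(4*t) + exp(4*t)]

Strategy: write M = P · J · P⁻¹ where J is a Jordan canonical form, so e^{tM} = P · e^{tJ} · P⁻¹, and e^{tJ} can be computed block-by-block.

M has Jordan form
J =
  [4, 1, 0]
  [0, 4, 1]
  [0, 0, 4]
(up to reordering of blocks).

Per-block formulas:
  For a 3×3 Jordan block J_3(4): exp(t · J_3(4)) = e^(4t)·(I + t·N + (t^2/2)·N^2), where N is the 3×3 nilpotent shift.

After assembling e^{tJ} and conjugating by P, we get:

e^{tM} =
  [-3*t^2*exp(4*t) + 10*t*exp(4*t) + exp(4*t), -3*t^2*exp(4*t) + 7*t*exp(4*t), 3*t^2*exp(4*t)/2 + t*exp(4*t)]
  [4*t^2*exp(4*t) - 14*t*exp(4*t), 4*t^2*exp(4*t) - 10*t*exp(4*t) + exp(4*t), -2*t^2*exp(4*t) - t*exp(4*t)]
  [2*t^2*exp(4*t) - 8*t*exp(4*t), 2*t^2*exp(4*t) - 6*t*exp(4*t), -t^2*exp(4*t) + exp(4*t)]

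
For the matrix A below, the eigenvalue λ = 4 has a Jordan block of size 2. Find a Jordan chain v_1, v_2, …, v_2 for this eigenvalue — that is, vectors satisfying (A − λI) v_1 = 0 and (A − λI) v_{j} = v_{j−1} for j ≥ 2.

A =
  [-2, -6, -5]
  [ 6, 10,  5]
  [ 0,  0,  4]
A Jordan chain for λ = 4 of length 2:
v_1 = (-6, 6, 0)ᵀ
v_2 = (1, 0, 0)ᵀ

Let N = A − (4)·I. We want v_2 with N^2 v_2 = 0 but N^1 v_2 ≠ 0; then v_{j-1} := N · v_j for j = 2, …, 2.

Pick v_2 = (1, 0, 0)ᵀ.
Then v_1 = N · v_2 = (-6, 6, 0)ᵀ.

Sanity check: (A − (4)·I) v_1 = (0, 0, 0)ᵀ = 0. ✓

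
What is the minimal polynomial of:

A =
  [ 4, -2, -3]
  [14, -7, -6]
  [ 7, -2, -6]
x^2 + 6*x + 9

The characteristic polynomial is χ_A(x) = (x + 3)^3, so the eigenvalues are known. The minimal polynomial is
  m_A(x) = Π_λ (x − λ)^{k_λ}
where k_λ is the size of the *largest* Jordan block for λ (equivalently, the smallest k with (A − λI)^k v = 0 for every generalised eigenvector v of λ).

  λ = -3: largest Jordan block has size 2, contributing (x + 3)^2

So m_A(x) = (x + 3)^2 = x^2 + 6*x + 9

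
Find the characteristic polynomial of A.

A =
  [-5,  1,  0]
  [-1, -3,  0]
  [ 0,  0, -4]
x^3 + 12*x^2 + 48*x + 64

Expanding det(x·I − A) (e.g. by cofactor expansion or by noting that A is similar to its Jordan form J, which has the same characteristic polynomial as A) gives
  χ_A(x) = x^3 + 12*x^2 + 48*x + 64
which factors as (x + 4)^3. The eigenvalues (with algebraic multiplicities) are λ = -4 with multiplicity 3.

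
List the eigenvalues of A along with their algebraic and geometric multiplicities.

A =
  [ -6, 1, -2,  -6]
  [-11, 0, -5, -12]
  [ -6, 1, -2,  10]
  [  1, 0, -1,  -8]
λ = -4: alg = 4, geom = 2

Step 1 — factor the characteristic polynomial to read off the algebraic multiplicities:
  χ_A(x) = (x + 4)^4

Step 2 — compute geometric multiplicities via the rank-nullity identity g(λ) = n − rank(A − λI):
  rank(A − (-4)·I) = 2, so dim ker(A − (-4)·I) = n − 2 = 2

Summary:
  λ = -4: algebraic multiplicity = 4, geometric multiplicity = 2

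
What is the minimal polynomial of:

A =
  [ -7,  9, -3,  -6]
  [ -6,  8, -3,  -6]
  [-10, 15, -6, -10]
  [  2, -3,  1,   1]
x^2 + 2*x + 1

The characteristic polynomial is χ_A(x) = (x + 1)^4, so the eigenvalues are known. The minimal polynomial is
  m_A(x) = Π_λ (x − λ)^{k_λ}
where k_λ is the size of the *largest* Jordan block for λ (equivalently, the smallest k with (A − λI)^k v = 0 for every generalised eigenvector v of λ).

  λ = -1: largest Jordan block has size 2, contributing (x + 1)^2

So m_A(x) = (x + 1)^2 = x^2 + 2*x + 1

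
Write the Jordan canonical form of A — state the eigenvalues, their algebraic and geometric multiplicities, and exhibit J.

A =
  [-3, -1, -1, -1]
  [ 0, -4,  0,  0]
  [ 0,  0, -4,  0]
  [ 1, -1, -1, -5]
J_2(-4) ⊕ J_1(-4) ⊕ J_1(-4)

The characteristic polynomial is
  det(x·I − A) = x^4 + 16*x^3 + 96*x^2 + 256*x + 256 = (x + 4)^4

Eigenvalues and multiplicities (the geometric multiplicity of λ is n − rank(A − λI), which equals the number of Jordan blocks for λ):
  λ = -4: algebraic multiplicity = 4, geometric multiplicity = 3

Determining the block sizes for each eigenvalue:
  λ = -4: 3 blocks summing to 4 forces exactly one block of size 2 and the rest size 1 → block sizes [2, 1, 1]

Assembling the blocks gives a Jordan form
J =
  [-4,  1,  0,  0]
  [ 0, -4,  0,  0]
  [ 0,  0, -4,  0]
  [ 0,  0,  0, -4]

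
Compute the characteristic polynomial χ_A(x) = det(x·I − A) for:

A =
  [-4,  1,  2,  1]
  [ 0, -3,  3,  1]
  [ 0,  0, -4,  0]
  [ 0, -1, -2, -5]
x^4 + 16*x^3 + 96*x^2 + 256*x + 256

Expanding det(x·I − A) (e.g. by cofactor expansion or by noting that A is similar to its Jordan form J, which has the same characteristic polynomial as A) gives
  χ_A(x) = x^4 + 16*x^3 + 96*x^2 + 256*x + 256
which factors as (x + 4)^4. The eigenvalues (with algebraic multiplicities) are λ = -4 with multiplicity 4.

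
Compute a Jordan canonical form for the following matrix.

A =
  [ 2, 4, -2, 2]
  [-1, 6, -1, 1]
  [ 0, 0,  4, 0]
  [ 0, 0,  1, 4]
J_3(4) ⊕ J_1(4)

The characteristic polynomial is
  det(x·I − A) = x^4 - 16*x^3 + 96*x^2 - 256*x + 256 = (x - 4)^4

Eigenvalues and multiplicities (the geometric multiplicity of λ is n − rank(A − λI), which equals the number of Jordan blocks for λ):
  λ = 4: algebraic multiplicity = 4, geometric multiplicity = 2

Determining the block sizes for each eigenvalue:
  λ = 4: with am = 4 and gm = 2, the partition is not yet determined (e.g. several partitions of 4 into 2 parts exist). Let N = A − (4)·I. Computing rank(N^1) = 2, rank(N^2) = 1, rank(N^3) = 0; the number of blocks of size ≥ j is rank(N^{j−1}) − rank(N^j), giving [2, 1, 1]. So we have 1 block(s) of size 3, 1 block(s) of size 1 → block sizes [3, 1]

Assembling the blocks gives a Jordan form
J =
  [4, 1, 0, 0]
  [0, 4, 1, 0]
  [0, 0, 4, 0]
  [0, 0, 0, 4]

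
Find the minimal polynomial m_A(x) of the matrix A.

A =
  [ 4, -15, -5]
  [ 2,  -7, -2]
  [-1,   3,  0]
x^2 + 2*x + 1

The characteristic polynomial is χ_A(x) = (x + 1)^3, so the eigenvalues are known. The minimal polynomial is
  m_A(x) = Π_λ (x − λ)^{k_λ}
where k_λ is the size of the *largest* Jordan block for λ (equivalently, the smallest k with (A − λI)^k v = 0 for every generalised eigenvector v of λ).

  λ = -1: largest Jordan block has size 2, contributing (x + 1)^2

So m_A(x) = (x + 1)^2 = x^2 + 2*x + 1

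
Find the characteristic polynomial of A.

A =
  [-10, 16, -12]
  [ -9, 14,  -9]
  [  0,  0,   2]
x^3 - 6*x^2 + 12*x - 8

Expanding det(x·I − A) (e.g. by cofactor expansion or by noting that A is similar to its Jordan form J, which has the same characteristic polynomial as A) gives
  χ_A(x) = x^3 - 6*x^2 + 12*x - 8
which factors as (x - 2)^3. The eigenvalues (with algebraic multiplicities) are λ = 2 with multiplicity 3.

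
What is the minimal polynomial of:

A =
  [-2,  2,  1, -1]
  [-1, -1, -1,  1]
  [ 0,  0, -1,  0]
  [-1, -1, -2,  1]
x^3 + 2*x^2 + x

The characteristic polynomial is χ_A(x) = x*(x + 1)^3, so the eigenvalues are known. The minimal polynomial is
  m_A(x) = Π_λ (x − λ)^{k_λ}
where k_λ is the size of the *largest* Jordan block for λ (equivalently, the smallest k with (A − λI)^k v = 0 for every generalised eigenvector v of λ).

  λ = -1: largest Jordan block has size 2, contributing (x + 1)^2
  λ = 0: largest Jordan block has size 1, contributing (x − 0)

So m_A(x) = x*(x + 1)^2 = x^3 + 2*x^2 + x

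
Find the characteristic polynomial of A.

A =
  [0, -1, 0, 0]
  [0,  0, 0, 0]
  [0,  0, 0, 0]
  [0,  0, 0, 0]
x^4

Expanding det(x·I − A) (e.g. by cofactor expansion or by noting that A is similar to its Jordan form J, which has the same characteristic polynomial as A) gives
  χ_A(x) = x^4
which factors as x^4. The eigenvalues (with algebraic multiplicities) are λ = 0 with multiplicity 4.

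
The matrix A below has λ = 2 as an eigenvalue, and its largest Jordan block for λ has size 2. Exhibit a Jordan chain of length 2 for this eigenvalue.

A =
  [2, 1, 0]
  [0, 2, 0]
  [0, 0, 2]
A Jordan chain for λ = 2 of length 2:
v_1 = (1, 0, 0)ᵀ
v_2 = (0, 1, 0)ᵀ

Let N = A − (2)·I. We want v_2 with N^2 v_2 = 0 but N^1 v_2 ≠ 0; then v_{j-1} := N · v_j for j = 2, …, 2.

Pick v_2 = (0, 1, 0)ᵀ.
Then v_1 = N · v_2 = (1, 0, 0)ᵀ.

Sanity check: (A − (2)·I) v_1 = (0, 0, 0)ᵀ = 0. ✓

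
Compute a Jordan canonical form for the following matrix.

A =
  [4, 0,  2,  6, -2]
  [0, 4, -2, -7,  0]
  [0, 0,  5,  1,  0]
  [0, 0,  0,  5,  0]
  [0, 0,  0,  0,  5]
J_1(4) ⊕ J_1(4) ⊕ J_2(5) ⊕ J_1(5)

The characteristic polynomial is
  det(x·I − A) = x^5 - 23*x^4 + 211*x^3 - 965*x^2 + 2200*x - 2000 = (x - 5)^3*(x - 4)^2

Eigenvalues and multiplicities (the geometric multiplicity of λ is n − rank(A − λI), which equals the number of Jordan blocks for λ):
  λ = 4: algebraic multiplicity = 2, geometric multiplicity = 2
  λ = 5: algebraic multiplicity = 3, geometric multiplicity = 2

Determining the block sizes for each eigenvalue:
  λ = 4: gm = am = 2, so every block has size 1 → block sizes [1, 1]
  λ = 5: 2 blocks summing to 3 forces exactly one block of size 2 and the rest size 1 → block sizes [2, 1]

Assembling the blocks gives a Jordan form
J =
  [4, 0, 0, 0, 0]
  [0, 4, 0, 0, 0]
  [0, 0, 5, 1, 0]
  [0, 0, 0, 5, 0]
  [0, 0, 0, 0, 5]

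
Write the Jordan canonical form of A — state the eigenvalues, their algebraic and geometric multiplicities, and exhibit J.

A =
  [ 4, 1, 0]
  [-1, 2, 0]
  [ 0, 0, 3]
J_2(3) ⊕ J_1(3)

The characteristic polynomial is
  det(x·I − A) = x^3 - 9*x^2 + 27*x - 27 = (x - 3)^3

Eigenvalues and multiplicities (the geometric multiplicity of λ is n − rank(A − λI), which equals the number of Jordan blocks for λ):
  λ = 3: algebraic multiplicity = 3, geometric multiplicity = 2

Determining the block sizes for each eigenvalue:
  λ = 3: 2 blocks summing to 3 forces exactly one block of size 2 and the rest size 1 → block sizes [2, 1]

Assembling the blocks gives a Jordan form
J =
  [3, 1, 0]
  [0, 3, 0]
  [0, 0, 3]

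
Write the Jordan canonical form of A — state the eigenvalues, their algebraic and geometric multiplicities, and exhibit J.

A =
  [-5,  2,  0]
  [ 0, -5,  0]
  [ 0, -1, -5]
J_2(-5) ⊕ J_1(-5)

The characteristic polynomial is
  det(x·I − A) = x^3 + 15*x^2 + 75*x + 125 = (x + 5)^3

Eigenvalues and multiplicities (the geometric multiplicity of λ is n − rank(A − λI), which equals the number of Jordan blocks for λ):
  λ = -5: algebraic multiplicity = 3, geometric multiplicity = 2

Determining the block sizes for each eigenvalue:
  λ = -5: 2 blocks summing to 3 forces exactly one block of size 2 and the rest size 1 → block sizes [2, 1]

Assembling the blocks gives a Jordan form
J =
  [-5,  1,  0]
  [ 0, -5,  0]
  [ 0,  0, -5]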